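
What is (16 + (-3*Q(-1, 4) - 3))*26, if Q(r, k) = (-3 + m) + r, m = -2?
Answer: 806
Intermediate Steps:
Q(r, k) = -5 + r (Q(r, k) = (-3 - 2) + r = -5 + r)
(16 + (-3*Q(-1, 4) - 3))*26 = (16 + (-3*(-5 - 1) - 3))*26 = (16 + (-3*(-6) - 3))*26 = (16 + (18 - 3))*26 = (16 + 15)*26 = 31*26 = 806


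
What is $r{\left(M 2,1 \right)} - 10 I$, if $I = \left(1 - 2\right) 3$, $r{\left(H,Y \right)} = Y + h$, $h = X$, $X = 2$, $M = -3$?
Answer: $33$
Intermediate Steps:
$h = 2$
$r{\left(H,Y \right)} = 2 + Y$ ($r{\left(H,Y \right)} = Y + 2 = 2 + Y$)
$I = -3$ ($I = \left(-1\right) 3 = -3$)
$r{\left(M 2,1 \right)} - 10 I = \left(2 + 1\right) - -30 = 3 + 30 = 33$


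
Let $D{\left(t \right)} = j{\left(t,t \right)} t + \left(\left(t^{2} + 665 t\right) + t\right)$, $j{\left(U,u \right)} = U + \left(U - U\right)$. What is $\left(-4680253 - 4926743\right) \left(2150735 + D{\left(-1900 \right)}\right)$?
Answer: $-77867920923660$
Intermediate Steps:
$j{\left(U,u \right)} = U$ ($j{\left(U,u \right)} = U + 0 = U$)
$D{\left(t \right)} = 2 t^{2} + 666 t$ ($D{\left(t \right)} = t t + \left(\left(t^{2} + 665 t\right) + t\right) = t^{2} + \left(t^{2} + 666 t\right) = 2 t^{2} + 666 t$)
$\left(-4680253 - 4926743\right) \left(2150735 + D{\left(-1900 \right)}\right) = \left(-4680253 - 4926743\right) \left(2150735 + 2 \left(-1900\right) \left(333 - 1900\right)\right) = - 9606996 \left(2150735 + 2 \left(-1900\right) \left(-1567\right)\right) = - 9606996 \left(2150735 + 5954600\right) = \left(-9606996\right) 8105335 = -77867920923660$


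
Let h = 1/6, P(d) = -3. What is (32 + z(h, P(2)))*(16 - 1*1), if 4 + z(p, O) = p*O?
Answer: 825/2 ≈ 412.50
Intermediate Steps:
h = 1/6 ≈ 0.16667
z(p, O) = -4 + O*p (z(p, O) = -4 + p*O = -4 + O*p)
(32 + z(h, P(2)))*(16 - 1*1) = (32 + (-4 - 3*1/6))*(16 - 1*1) = (32 + (-4 - 1/2))*(16 - 1) = (32 - 9/2)*15 = (55/2)*15 = 825/2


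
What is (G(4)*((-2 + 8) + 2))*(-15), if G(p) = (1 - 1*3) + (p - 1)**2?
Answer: -840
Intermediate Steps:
G(p) = -2 + (-1 + p)**2 (G(p) = (1 - 3) + (-1 + p)**2 = -2 + (-1 + p)**2)
(G(4)*((-2 + 8) + 2))*(-15) = ((-2 + (-1 + 4)**2)*((-2 + 8) + 2))*(-15) = ((-2 + 3**2)*(6 + 2))*(-15) = ((-2 + 9)*8)*(-15) = (7*8)*(-15) = 56*(-15) = -840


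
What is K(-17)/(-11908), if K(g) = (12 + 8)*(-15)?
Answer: 75/2977 ≈ 0.025193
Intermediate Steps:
K(g) = -300 (K(g) = 20*(-15) = -300)
K(-17)/(-11908) = -300/(-11908) = -300*(-1/11908) = 75/2977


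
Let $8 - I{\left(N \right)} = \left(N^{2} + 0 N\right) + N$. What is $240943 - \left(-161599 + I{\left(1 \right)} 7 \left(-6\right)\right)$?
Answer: $402794$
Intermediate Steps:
$I{\left(N \right)} = 8 - N - N^{2}$ ($I{\left(N \right)} = 8 - \left(\left(N^{2} + 0 N\right) + N\right) = 8 - \left(\left(N^{2} + 0\right) + N\right) = 8 - \left(N^{2} + N\right) = 8 - \left(N + N^{2}\right) = 8 - N - N^{2}$)
$240943 - \left(-161599 + I{\left(1 \right)} 7 \left(-6\right)\right) = 240943 - \left(-161599 + \left(8 - 1 - 1^{2}\right) 7 \left(-6\right)\right) = 240943 - \left(-161599 + \left(8 - 1 - 1\right) 7 \left(-6\right)\right) = 240943 - \left(-161599 + 6 \cdot 7 \left(-6\right)\right) = 240943 - \left(-161599 + 42 \left(-6\right)\right) = 240943 - \left(-161599 - 252\right) = 240943 - -161851 = 240943 + 161851 = 402794$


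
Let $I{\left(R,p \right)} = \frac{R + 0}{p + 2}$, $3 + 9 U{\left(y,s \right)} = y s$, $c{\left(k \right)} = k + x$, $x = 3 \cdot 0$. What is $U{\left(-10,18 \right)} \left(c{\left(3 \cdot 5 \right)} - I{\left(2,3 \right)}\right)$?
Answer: $- \frac{4453}{15} \approx -296.87$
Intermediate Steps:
$x = 0$
$c{\left(k \right)} = k$ ($c{\left(k \right)} = k + 0 = k$)
$U{\left(y,s \right)} = - \frac{1}{3} + \frac{s y}{9}$ ($U{\left(y,s \right)} = - \frac{1}{3} + \frac{y s}{9} = - \frac{1}{3} + \frac{s y}{9}$)
$I{\left(R,p \right)} = \frac{R}{2 + p}$
$U{\left(-10,18 \right)} \left(c{\left(3 \cdot 5 \right)} - I{\left(2,3 \right)}\right) = \left(- \frac{1}{3} + \frac{1}{9} \cdot 18 \left(-10\right)\right) \left(3 \cdot 5 - \frac{2}{2 + 3}\right) = \left(- \frac{1}{3} - 20\right) \left(15 - \frac{2}{5}\right) = - \frac{61 \left(15 - 2 \cdot \frac{1}{5}\right)}{3} = - \frac{61 \left(15 - \frac{2}{5}\right)}{3} = \left(- \frac{61}{3}\right) \frac{73}{5} = - \frac{4453}{15}$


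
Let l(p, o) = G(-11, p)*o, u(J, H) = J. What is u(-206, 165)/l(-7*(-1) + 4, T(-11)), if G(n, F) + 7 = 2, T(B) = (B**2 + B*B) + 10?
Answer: 103/630 ≈ 0.16349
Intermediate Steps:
T(B) = 10 + 2*B**2 (T(B) = (B**2 + B**2) + 10 = 2*B**2 + 10 = 10 + 2*B**2)
G(n, F) = -5 (G(n, F) = -7 + 2 = -5)
l(p, o) = -5*o
u(-206, 165)/l(-7*(-1) + 4, T(-11)) = -206*(-1/(5*(10 + 2*(-11)**2))) = -206*(-1/(5*(10 + 2*121))) = -206*(-1/(5*(10 + 242))) = -206/((-5*252)) = -206/(-1260) = -206*(-1/1260) = 103/630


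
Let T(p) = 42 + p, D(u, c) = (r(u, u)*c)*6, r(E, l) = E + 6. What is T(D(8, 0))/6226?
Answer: 21/3113 ≈ 0.0067459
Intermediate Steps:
r(E, l) = 6 + E
D(u, c) = 6*c*(6 + u) (D(u, c) = ((6 + u)*c)*6 = (c*(6 + u))*6 = 6*c*(6 + u))
T(D(8, 0))/6226 = (42 + 6*0*(6 + 8))/6226 = (42 + 6*0*14)*(1/6226) = (42 + 0)*(1/6226) = 42*(1/6226) = 21/3113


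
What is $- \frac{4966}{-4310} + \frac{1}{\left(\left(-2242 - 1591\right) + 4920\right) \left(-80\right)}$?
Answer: $\frac{8636781}{7495952} \approx 1.1522$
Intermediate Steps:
$- \frac{4966}{-4310} + \frac{1}{\left(\left(-2242 - 1591\right) + 4920\right) \left(-80\right)} = \left(-4966\right) \left(- \frac{1}{4310}\right) + \frac{1}{-3833 + 4920} \left(- \frac{1}{80}\right) = \frac{2483}{2155} + \frac{1}{1087} \left(- \frac{1}{80}\right) = \frac{2483}{2155} - \frac{1}{86960} = \frac{8636781}{7495952}$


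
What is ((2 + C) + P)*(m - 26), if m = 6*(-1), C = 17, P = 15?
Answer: -1088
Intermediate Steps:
m = -6
((2 + C) + P)*(m - 26) = ((2 + 17) + 15)*(-6 - 26) = (19 + 15)*(-32) = 34*(-32) = -1088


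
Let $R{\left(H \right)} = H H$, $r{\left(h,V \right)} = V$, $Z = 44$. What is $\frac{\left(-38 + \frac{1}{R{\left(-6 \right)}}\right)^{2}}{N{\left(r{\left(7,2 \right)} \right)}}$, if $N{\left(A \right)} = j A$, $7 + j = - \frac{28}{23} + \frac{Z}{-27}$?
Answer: $- \frac{42979847}{587040} \approx -73.214$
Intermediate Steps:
$R{\left(H \right)} = H^{2}$
$j = - \frac{6115}{621}$ ($j = -7 + \left(- \frac{28}{23} + \frac{44}{-27}\right) = -7 + \left(\left(-28\right) \frac{1}{23} + 44 \left(- \frac{1}{27}\right)\right) = -7 - \frac{1768}{621} = - \frac{6115}{621} \approx -9.847$)
$N{\left(A \right)} = - \frac{6115 A}{621}$
$\frac{\left(-38 + \frac{1}{R{\left(-6 \right)}}\right)^{2}}{N{\left(r{\left(7,2 \right)} \right)}} = \frac{\left(-38 + \frac{1}{\left(-6\right)^{2}}\right)^{2}}{\left(- \frac{6115}{621}\right) 2} = \frac{\left(-38 + \frac{1}{36}\right)^{2}}{- \frac{12230}{621}} = \left(-38 + \frac{1}{36}\right)^{2} \left(- \frac{621}{12230}\right) = \left(- \frac{1367}{36}\right)^{2} \left(- \frac{621}{12230}\right) = \frac{1868689}{1296} \left(- \frac{621}{12230}\right) = - \frac{42979847}{587040}$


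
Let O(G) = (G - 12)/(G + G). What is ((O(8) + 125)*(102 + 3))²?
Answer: 2745236025/16 ≈ 1.7158e+8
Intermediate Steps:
O(G) = (-12 + G)/(2*G) (O(G) = (-12 + G)/((2*G)) = (-12 + G)*(1/(2*G)) = (-12 + G)/(2*G))
((O(8) + 125)*(102 + 3))² = (((½)*(-12 + 8)/8 + 125)*(102 + 3))² = (((½)*(⅛)*(-4) + 125)*105)² = ((-¼ + 125)*105)² = ((499/4)*105)² = (52395/4)² = 2745236025/16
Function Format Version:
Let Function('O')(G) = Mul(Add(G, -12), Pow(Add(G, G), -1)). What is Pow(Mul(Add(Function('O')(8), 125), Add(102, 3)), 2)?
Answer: Rational(2745236025, 16) ≈ 1.7158e+8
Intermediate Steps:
Function('O')(G) = Mul(Rational(1, 2), Pow(G, -1), Add(-12, G)) (Function('O')(G) = Mul(Add(-12, G), Pow(Mul(2, G), -1)) = Mul(Add(-12, G), Mul(Rational(1, 2), Pow(G, -1))) = Mul(Rational(1, 2), Pow(G, -1), Add(-12, G)))
Pow(Mul(Add(Function('O')(8), 125), Add(102, 3)), 2) = Pow(Mul(Add(Mul(Rational(1, 2), Pow(8, -1), Add(-12, 8)), 125), Add(102, 3)), 2) = Pow(Mul(Add(Mul(Rational(1, 2), Rational(1, 8), -4), 125), 105), 2) = Pow(Mul(Add(Rational(-1, 4), 125), 105), 2) = Pow(Mul(Rational(499, 4), 105), 2) = Pow(Rational(52395, 4), 2) = Rational(2745236025, 16)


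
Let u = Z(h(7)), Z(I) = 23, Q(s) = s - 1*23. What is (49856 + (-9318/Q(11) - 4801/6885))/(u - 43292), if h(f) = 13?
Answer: -697199923/595814130 ≈ -1.1702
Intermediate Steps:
Q(s) = -23 + s (Q(s) = s - 23 = -23 + s)
u = 23
(49856 + (-9318/Q(11) - 4801/6885))/(u - 43292) = (49856 + (-9318/(-23 + 11) - 4801/6885))/(23 - 43292) = (49856 + (-9318/(-12) - 4801*1/6885))/(-43269) = (49856 + (-9318*(-1/12) - 4801/6885))*(-1/43269) = (49856 + (1553/2 - 4801/6885))*(-1/43269) = (49856 + 10682803/13770)*(-1/43269) = (697199923/13770)*(-1/43269) = -697199923/595814130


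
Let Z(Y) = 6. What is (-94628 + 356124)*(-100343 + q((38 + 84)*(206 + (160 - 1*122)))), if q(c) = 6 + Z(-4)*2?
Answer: -26234586200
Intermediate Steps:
q(c) = 18 (q(c) = 6 + 6*2 = 6 + 12 = 18)
(-94628 + 356124)*(-100343 + q((38 + 84)*(206 + (160 - 1*122)))) = (-94628 + 356124)*(-100343 + 18) = 261496*(-100325) = -26234586200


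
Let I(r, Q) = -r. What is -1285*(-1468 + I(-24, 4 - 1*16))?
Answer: 1855540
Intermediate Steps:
-1285*(-1468 + I(-24, 4 - 1*16)) = -1285*(-1468 - 1*(-24)) = -1285*(-1468 + 24) = -1285*(-1444) = 1855540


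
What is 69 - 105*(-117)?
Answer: 12354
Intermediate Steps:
69 - 105*(-117) = 69 + 12285 = 12354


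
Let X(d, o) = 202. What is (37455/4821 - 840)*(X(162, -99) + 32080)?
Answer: -43173785390/1607 ≈ -2.6866e+7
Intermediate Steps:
(37455/4821 - 840)*(X(162, -99) + 32080) = (37455/4821 - 840)*(202 + 32080) = (37455*(1/4821) - 840)*32282 = (12485/1607 - 840)*32282 = -1337395/1607*32282 = -43173785390/1607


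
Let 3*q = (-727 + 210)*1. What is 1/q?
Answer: -3/517 ≈ -0.0058027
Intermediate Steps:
q = -517/3 (q = ((-727 + 210)*1)/3 = (-517*1)/3 = (⅓)*(-517) = -517/3 ≈ -172.33)
1/q = 1/(-517/3) = -3/517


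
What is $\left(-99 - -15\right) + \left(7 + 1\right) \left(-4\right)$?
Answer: $-116$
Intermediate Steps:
$\left(-99 - -15\right) + \left(7 + 1\right) \left(-4\right) = \left(-99 + 15\right) + 8 \left(-4\right) = -84 - 32 = -116$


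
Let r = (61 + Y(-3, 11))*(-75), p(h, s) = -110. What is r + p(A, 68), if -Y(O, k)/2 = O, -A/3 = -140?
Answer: -5135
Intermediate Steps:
A = 420 (A = -3*(-140) = 420)
Y(O, k) = -2*O
r = -5025 (r = (61 - 2*(-3))*(-75) = (61 + 6)*(-75) = 67*(-75) = -5025)
r + p(A, 68) = -5025 - 110 = -5135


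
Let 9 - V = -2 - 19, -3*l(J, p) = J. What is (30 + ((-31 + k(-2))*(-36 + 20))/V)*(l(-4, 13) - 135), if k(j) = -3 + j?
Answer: -32882/5 ≈ -6576.4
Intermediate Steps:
l(J, p) = -J/3
V = 30 (V = 9 - (-2 - 19) = 9 - 1*(-21) = 9 + 21 = 30)
(30 + ((-31 + k(-2))*(-36 + 20))/V)*(l(-4, 13) - 135) = (30 + ((-31 + (-3 - 2))*(-36 + 20))/30)*(-⅓*(-4) - 135) = (30 + ((-31 - 5)*(-16))*(1/30))*(4/3 - 135) = (30 - 36*(-16)*(1/30))*(-401/3) = (30 + 576*(1/30))*(-401/3) = (30 + 96/5)*(-401/3) = (246/5)*(-401/3) = -32882/5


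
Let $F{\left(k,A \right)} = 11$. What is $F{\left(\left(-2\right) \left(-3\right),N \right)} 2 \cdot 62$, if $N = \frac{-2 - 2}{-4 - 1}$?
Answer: $1364$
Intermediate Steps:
$N = \frac{4}{5}$ ($N = - \frac{4}{-5} = \left(-4\right) \left(- \frac{1}{5}\right) = \frac{4}{5} \approx 0.8$)
$F{\left(\left(-2\right) \left(-3\right),N \right)} 2 \cdot 62 = 11 \cdot 2 \cdot 62 = 22 \cdot 62 = 1364$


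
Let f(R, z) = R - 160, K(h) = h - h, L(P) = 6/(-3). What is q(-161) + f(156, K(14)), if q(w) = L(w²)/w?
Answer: -642/161 ≈ -3.9876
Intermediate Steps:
L(P) = -2 (L(P) = 6*(-⅓) = -2)
q(w) = -2/w
K(h) = 0
f(R, z) = -160 + R
q(-161) + f(156, K(14)) = -2/(-161) + (-160 + 156) = -2*(-1/161) - 4 = 2/161 - 4 = -642/161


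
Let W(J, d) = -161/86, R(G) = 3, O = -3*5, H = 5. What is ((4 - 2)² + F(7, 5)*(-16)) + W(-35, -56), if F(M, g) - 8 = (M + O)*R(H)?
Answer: 22199/86 ≈ 258.13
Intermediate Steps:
O = -15
W(J, d) = -161/86 (W(J, d) = -161*1/86 = -161/86)
F(M, g) = -37 + 3*M (F(M, g) = 8 + (M - 15)*3 = 8 + (-15 + M)*3 = 8 + (-45 + 3*M) = -37 + 3*M)
((4 - 2)² + F(7, 5)*(-16)) + W(-35, -56) = ((4 - 2)² + (-37 + 3*7)*(-16)) - 161/86 = (2² + (-37 + 21)*(-16)) - 161/86 = (4 - 16*(-16)) - 161/86 = (4 + 256) - 161/86 = 260 - 161/86 = 22199/86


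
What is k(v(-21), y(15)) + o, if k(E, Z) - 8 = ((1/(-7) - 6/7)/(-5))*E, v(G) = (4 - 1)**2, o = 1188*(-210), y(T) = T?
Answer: -1247351/5 ≈ -2.4947e+5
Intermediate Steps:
o = -249480
v(G) = 9 (v(G) = 3**2 = 9)
k(E, Z) = 8 + E/5 (k(E, Z) = 8 + ((1/(-7) - 6/7)/(-5))*E = 8 + ((1*(-1/7) - 6*1/7)*(-1/5))*E = 8 + ((-1/7 - 6/7)*(-1/5))*E = 8 + (-1*(-1/5))*E = 8 + E/5)
k(v(-21), y(15)) + o = (8 + (1/5)*9) - 249480 = (8 + 9/5) - 249480 = 49/5 - 249480 = -1247351/5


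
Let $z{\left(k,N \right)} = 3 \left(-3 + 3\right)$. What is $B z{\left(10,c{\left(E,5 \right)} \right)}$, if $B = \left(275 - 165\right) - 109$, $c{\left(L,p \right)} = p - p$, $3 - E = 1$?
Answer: $0$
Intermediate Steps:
$E = 2$ ($E = 3 - 1 = 2$)
$c{\left(L,p \right)} = 0$
$B = 1$ ($B = 110 - 109 = 1$)
$z{\left(k,N \right)} = 0$ ($z{\left(k,N \right)} = 3 \cdot 0 = 0$)
$B z{\left(10,c{\left(E,5 \right)} \right)} = 1 \cdot 0 = 0$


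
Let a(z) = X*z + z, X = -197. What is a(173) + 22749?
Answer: -11159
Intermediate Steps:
a(z) = -196*z (a(z) = -197*z + z = -196*z)
a(173) + 22749 = -196*173 + 22749 = -33908 + 22749 = -11159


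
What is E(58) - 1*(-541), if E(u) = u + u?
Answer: 657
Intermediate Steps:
E(u) = 2*u
E(58) - 1*(-541) = 2*58 - 1*(-541) = 116 + 541 = 657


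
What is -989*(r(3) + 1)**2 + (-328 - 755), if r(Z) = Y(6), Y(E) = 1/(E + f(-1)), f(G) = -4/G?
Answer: -227969/100 ≈ -2279.7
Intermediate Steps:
Y(E) = 1/(4 + E) (Y(E) = 1/(E - 4/(-1)) = 1/(E - 4*(-1)) = 1/(E + 4) = 1/(4 + E))
r(Z) = 1/10 (r(Z) = 1/(4 + 6) = 1/10)
-989*(r(3) + 1)**2 + (-328 - 755) = -989*(1/10 + 1)**2 + (-328 - 755) = -989*(11/10)**2 - 1083 = -989*121/100 - 1083 = -119669/100 - 1083 = -227969/100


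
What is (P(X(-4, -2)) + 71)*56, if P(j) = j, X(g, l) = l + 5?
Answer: 4144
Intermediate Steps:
X(g, l) = 5 + l
(P(X(-4, -2)) + 71)*56 = ((5 - 2) + 71)*56 = (3 + 71)*56 = 74*56 = 4144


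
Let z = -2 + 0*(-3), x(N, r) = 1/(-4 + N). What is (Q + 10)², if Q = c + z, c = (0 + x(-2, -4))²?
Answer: 83521/1296 ≈ 64.445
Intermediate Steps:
z = -2 (z = -2 + 0 = -2)
c = 1/36 (c = (0 + 1/(-4 - 2))² = (0 + 1/(-6))² = (0 - ⅙)² = (-⅙)² = 1/36 ≈ 0.027778)
Q = -71/36 (Q = 1/36 - 2 = -71/36 ≈ -1.9722)
(Q + 10)² = (-71/36 + 10)² = (289/36)² = 83521/1296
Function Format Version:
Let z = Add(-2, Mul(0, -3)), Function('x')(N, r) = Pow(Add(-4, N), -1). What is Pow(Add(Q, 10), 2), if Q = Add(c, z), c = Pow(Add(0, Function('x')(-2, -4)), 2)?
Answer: Rational(83521, 1296) ≈ 64.445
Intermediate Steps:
z = -2 (z = Add(-2, 0) = -2)
c = Rational(1, 36) (c = Pow(Add(0, Pow(Add(-4, -2), -1)), 2) = Pow(Add(0, Pow(-6, -1)), 2) = Pow(Add(0, Rational(-1, 6)), 2) = Pow(Rational(-1, 6), 2) = Rational(1, 36) ≈ 0.027778)
Q = Rational(-71, 36) (Q = Add(Rational(1, 36), -2) = Rational(-71, 36) ≈ -1.9722)
Pow(Add(Q, 10), 2) = Pow(Add(Rational(-71, 36), 10), 2) = Pow(Rational(289, 36), 2) = Rational(83521, 1296)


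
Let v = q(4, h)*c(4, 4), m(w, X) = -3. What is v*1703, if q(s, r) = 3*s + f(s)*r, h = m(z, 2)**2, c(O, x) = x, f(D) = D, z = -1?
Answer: 326976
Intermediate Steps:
h = 9 (h = (-3)**2 = 9)
q(s, r) = 3*s + r*s (q(s, r) = 3*s + s*r = 3*s + r*s)
v = 192 (v = (4*(3 + 9))*4 = (4*12)*4 = 48*4 = 192)
v*1703 = 192*1703 = 326976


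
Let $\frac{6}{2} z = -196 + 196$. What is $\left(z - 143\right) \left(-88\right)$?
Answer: $12584$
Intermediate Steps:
$z = 0$ ($z = \frac{-196 + 196}{3} = \frac{1}{3} \cdot 0 = 0$)
$\left(z - 143\right) \left(-88\right) = \left(0 - 143\right) \left(-88\right) = \left(-143\right) \left(-88\right) = 12584$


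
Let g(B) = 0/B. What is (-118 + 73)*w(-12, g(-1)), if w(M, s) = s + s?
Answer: 0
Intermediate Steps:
g(B) = 0
w(M, s) = 2*s
(-118 + 73)*w(-12, g(-1)) = (-118 + 73)*(2*0) = -45*0 = 0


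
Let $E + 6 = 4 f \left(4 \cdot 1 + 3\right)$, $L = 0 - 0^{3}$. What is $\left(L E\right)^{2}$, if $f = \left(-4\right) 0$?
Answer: $0$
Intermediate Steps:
$f = 0$
$L = 0$ ($L = 0 - 0 = 0 + 0 = 0$)
$E = -6$ ($E = -6 + 4 \cdot 0 \left(4 \cdot 1 + 3\right) = -6 + 0 \left(4 + 3\right) = -6 + 0 \cdot 7 = -6 + 0 = -6$)
$\left(L E\right)^{2} = \left(0 \left(-6\right)\right)^{2} = 0^{2} = 0$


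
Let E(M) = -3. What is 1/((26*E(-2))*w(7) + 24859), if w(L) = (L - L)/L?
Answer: 1/24859 ≈ 4.0227e-5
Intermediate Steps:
w(L) = 0 (w(L) = 0/L = 0)
1/((26*E(-2))*w(7) + 24859) = 1/((26*(-3))*0 + 24859) = 1/(-78*0 + 24859) = 1/(0 + 24859) = 1/24859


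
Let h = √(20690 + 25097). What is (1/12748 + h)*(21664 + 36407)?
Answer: 58071/12748 + 58071*√45787 ≈ 1.2426e+7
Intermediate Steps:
h = √45787 ≈ 213.98
(1/12748 + h)*(21664 + 36407) = (1/12748 + √45787)*(21664 + 36407) = (1/12748 + √45787)*58071 = 58071/12748 + 58071*√45787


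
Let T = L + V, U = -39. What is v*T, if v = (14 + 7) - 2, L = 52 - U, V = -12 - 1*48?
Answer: 589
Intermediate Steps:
V = -60 (V = -12 - 48 = -60)
L = 91 (L = 52 - 1*(-39) = 52 + 39 = 91)
T = 31 (T = 91 - 60 = 31)
v = 19 (v = 21 - 2 = 19)
v*T = 19*31 = 589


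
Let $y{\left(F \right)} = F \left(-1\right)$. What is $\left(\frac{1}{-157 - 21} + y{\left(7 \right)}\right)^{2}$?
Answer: $\frac{1555009}{31684} \approx 49.079$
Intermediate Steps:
$y{\left(F \right)} = - F$
$\left(\frac{1}{-157 - 21} + y{\left(7 \right)}\right)^{2} = \left(\frac{1}{-157 - 21} - 7\right)^{2} = \left(\frac{1}{-178} - 7\right)^{2} = \left(- \frac{1}{178} - 7\right)^{2} = \left(- \frac{1247}{178}\right)^{2} = \frac{1555009}{31684}$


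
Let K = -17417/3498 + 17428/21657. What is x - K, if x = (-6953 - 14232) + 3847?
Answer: -145904946227/8417354 ≈ -17334.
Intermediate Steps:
K = -35137425/8417354 (K = -17417*1/3498 + 17428*(1/21657) = -17417/3498 + 17428/21657 = -35137425/8417354 ≈ -4.1744)
x = -17338 (x = -21185 + 3847 = -17338)
x - K = -17338 - 1*(-35137425/8417354) = -17338 + 35137425/8417354 = -145904946227/8417354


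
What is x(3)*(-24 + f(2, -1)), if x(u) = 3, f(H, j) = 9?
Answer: -45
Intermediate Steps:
x(3)*(-24 + f(2, -1)) = 3*(-24 + 9) = 3*(-15) = -45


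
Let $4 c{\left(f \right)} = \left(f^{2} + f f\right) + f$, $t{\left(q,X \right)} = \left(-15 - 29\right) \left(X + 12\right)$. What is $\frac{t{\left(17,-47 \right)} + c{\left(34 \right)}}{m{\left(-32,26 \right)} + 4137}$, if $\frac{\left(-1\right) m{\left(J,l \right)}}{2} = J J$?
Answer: $\frac{4253}{4178} \approx 1.018$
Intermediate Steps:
$t{\left(q,X \right)} = -528 - 44 X$ ($t{\left(q,X \right)} = - 44 \left(12 + X\right) = -528 - 44 X$)
$m{\left(J,l \right)} = - 2 J^{2}$ ($m{\left(J,l \right)} = - 2 J J = - 2 J^{2}$)
$c{\left(f \right)} = \frac{f^{2}}{2} + \frac{f}{4}$ ($c{\left(f \right)} = \frac{\left(f^{2} + f f\right) + f}{4} = \frac{\left(f^{2} + f^{2}\right) + f}{4} = \frac{2 f^{2} + f}{4} = \frac{f + 2 f^{2}}{4} = \frac{f^{2}}{2} + \frac{f}{4}$)
$\frac{t{\left(17,-47 \right)} + c{\left(34 \right)}}{m{\left(-32,26 \right)} + 4137} = \frac{\left(-528 - -2068\right) + \frac{1}{4} \cdot 34 \left(1 + 2 \cdot 34\right)}{- 2 \left(-32\right)^{2} + 4137} = \frac{\left(-528 + 2068\right) + \frac{1}{4} \cdot 34 \left(1 + 68\right)}{\left(-2\right) 1024 + 4137} = \frac{1540 + \frac{1}{4} \cdot 34 \cdot 69}{-2048 + 4137} = \frac{1540 + \frac{1173}{2}}{2089} = \frac{4253}{2} \cdot \frac{1}{2089} = \frac{4253}{4178}$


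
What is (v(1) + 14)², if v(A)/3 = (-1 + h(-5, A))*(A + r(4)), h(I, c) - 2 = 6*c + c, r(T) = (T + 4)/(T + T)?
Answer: 3844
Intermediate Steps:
r(T) = (4 + T)/(2*T) (r(T) = (4 + T)/((2*T)) = (4 + T)*(1/(2*T)) = (4 + T)/(2*T))
h(I, c) = 2 + 7*c (h(I, c) = 2 + (6*c + c) = 2 + 7*c)
v(A) = 3*(1 + A)*(1 + 7*A) (v(A) = 3*((-1 + (2 + 7*A))*(A + (½)*(4 + 4)/4)) = 3*((1 + 7*A)*(A + (½)*(¼)*8)) = 3*((1 + 7*A)*(A + 1)) = 3*((1 + 7*A)*(1 + A)) = 3*((1 + A)*(1 + 7*A)) = 3*(1 + A)*(1 + 7*A))
(v(1) + 14)² = ((3 + 21*1² + 24*1) + 14)² = ((3 + 21*1 + 24) + 14)² = ((3 + 21 + 24) + 14)² = (48 + 14)² = 62² = 3844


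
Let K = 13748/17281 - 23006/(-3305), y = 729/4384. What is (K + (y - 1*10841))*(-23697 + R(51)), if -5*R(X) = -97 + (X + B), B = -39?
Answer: 401443501986501868/1564915517 ≈ 2.5653e+8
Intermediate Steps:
y = 729/4384 (y = 729*(1/4384) = 729/4384 ≈ 0.16629)
K = 443003826/57113705 (K = 13748*(1/17281) - 23006*(-1/3305) = 13748/17281 + 23006/3305 = 443003826/57113705 ≈ 7.7565)
R(X) = 136/5 - X/5 (R(X) = -(-97 + (X - 39))/5 = -(-97 + (-39 + X))/5 = -(-136 + X)/5 = 136/5 - X/5)
(K + (y - 1*10841))*(-23697 + R(51)) = (443003826/57113705 + (729/4384 - 1*10841))*(-23697 + (136/5 - ⅕*51)) = (443003826/57113705 + (729/4384 - 10841))*(-23697 + (136/5 - 51/5)) = (443003826/57113705 - 47526215/4384)*(-23697 + 17) = -2712456094503391/250386482720*(-23680) = 401443501986501868/1564915517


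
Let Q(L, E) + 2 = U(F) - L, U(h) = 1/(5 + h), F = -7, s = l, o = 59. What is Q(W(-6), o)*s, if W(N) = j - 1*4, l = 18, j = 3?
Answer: -27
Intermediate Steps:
s = 18
W(N) = -1 (W(N) = 3 - 1*4 = 3 - 4 = -1)
Q(L, E) = -5/2 - L (Q(L, E) = -2 + (1/(5 - 7) - L) = -2 + (1/(-2) - L) = -2 + (-½ - L) = -5/2 - L)
Q(W(-6), o)*s = (-5/2 - 1*(-1))*18 = (-5/2 + 1)*18 = -3/2*18 = -27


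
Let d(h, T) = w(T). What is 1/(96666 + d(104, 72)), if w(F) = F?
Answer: 1/96738 ≈ 1.0337e-5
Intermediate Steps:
d(h, T) = T
1/(96666 + d(104, 72)) = 1/(96666 + 72) = 1/96738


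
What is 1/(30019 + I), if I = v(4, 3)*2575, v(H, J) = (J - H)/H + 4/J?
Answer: 12/393703 ≈ 3.0480e-5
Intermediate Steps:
v(H, J) = 4/J + (J - H)/H (v(H, J) = (J - H)/H + 4/J = 4/J + (J - H)/H)
I = 33475/12 (I = (-1 + 4/3 + 3/4)*2575 = (-1 + 4*(⅓) + 3*(¼))*2575 = (-1 + 4/3 + ¾)*2575 = (13/12)*2575 = 33475/12 ≈ 2789.6)
1/(30019 + I) = 1/(30019 + 33475/12) = 1/(393703/12) = 12/393703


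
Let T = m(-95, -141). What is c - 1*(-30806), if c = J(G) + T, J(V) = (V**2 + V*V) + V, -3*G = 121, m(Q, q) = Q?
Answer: 305318/9 ≈ 33924.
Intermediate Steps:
G = -121/3 (G = -1/3*121 = -121/3 ≈ -40.333)
J(V) = V + 2*V**2 (J(V) = (V**2 + V**2) + V = 2*V**2 + V = V + 2*V**2)
T = -95
c = 28064/9 (c = -121*(1 + 2*(-121/3))/3 - 95 = -121*(1 - 242/3)/3 - 95 = -121/3*(-239/3) - 95 = 28919/9 - 95 = 28064/9 ≈ 3118.2)
c - 1*(-30806) = 28064/9 - 1*(-30806) = 28064/9 + 30806 = 305318/9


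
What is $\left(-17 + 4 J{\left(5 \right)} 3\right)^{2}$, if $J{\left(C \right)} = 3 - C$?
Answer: $1681$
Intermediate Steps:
$\left(-17 + 4 J{\left(5 \right)} 3\right)^{2} = \left(-17 + 4 \left(3 - 5\right) 3\right)^{2} = \left(-17 + 4 \left(-2\right) 3\right)^{2} = \left(-17 - 24\right)^{2} = \left(-41\right)^{2} = 1681$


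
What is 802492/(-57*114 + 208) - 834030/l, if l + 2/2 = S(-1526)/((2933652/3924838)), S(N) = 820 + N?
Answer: 4447322079259/5894472220 ≈ 754.49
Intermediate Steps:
l = -693467320/733413 (l = -1 + (820 - 1526)/((2933652/3924838)) = -1 - 706/(2933652*(1/3924838)) = -1 - 706/1466826/1962419 = -1 - 706*1962419/1466826 = -1 - 692733907/733413 = -693467320/733413 ≈ -945.53)
802492/(-57*114 + 208) - 834030/l = 802492/(-57*114 + 208) - 834030/(-693467320/733413) = 802492/(-6498 + 208) - 834030*(-733413/693467320) = 802492/(-6290) + 61168844439/69346732 = 802492*(-1/6290) + 61168844439/69346732 = -401246/3145 + 61168844439/69346732 = 4447322079259/5894472220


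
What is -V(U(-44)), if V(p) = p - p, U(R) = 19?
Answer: 0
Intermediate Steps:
V(p) = 0
-V(U(-44)) = -1*0 = 0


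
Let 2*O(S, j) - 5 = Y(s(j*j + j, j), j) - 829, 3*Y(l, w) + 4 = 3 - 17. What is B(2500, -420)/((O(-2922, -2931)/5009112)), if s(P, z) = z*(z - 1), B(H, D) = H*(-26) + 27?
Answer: 325457033976/415 ≈ 7.8423e+8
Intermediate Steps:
B(H, D) = 27 - 26*H (B(H, D) = -26*H + 27 = 27 - 26*H)
s(P, z) = z*(-1 + z)
Y(l, w) = -6 (Y(l, w) = -4/3 + (3 - 17)/3 = -4/3 + (1/3)*(-14) = -4/3 - 14/3 = -6)
O(S, j) = -415 (O(S, j) = 5/2 + (-6 - 829)/2 = 5/2 + (1/2)*(-835) = 5/2 - 835/2 = -415)
B(2500, -420)/((O(-2922, -2931)/5009112)) = (27 - 26*2500)/((-415/5009112)) = (27 - 65000)/((-415*1/5009112)) = -64973/(-415/5009112) = -64973*(-5009112/415) = 325457033976/415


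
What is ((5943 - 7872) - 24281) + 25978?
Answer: -232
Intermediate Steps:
((5943 - 7872) - 24281) + 25978 = (-1929 - 24281) + 25978 = -26210 + 25978 = -232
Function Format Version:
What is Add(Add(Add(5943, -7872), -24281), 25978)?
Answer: -232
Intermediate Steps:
Add(Add(Add(5943, -7872), -24281), 25978) = Add(Add(-1929, -24281), 25978) = Add(-26210, 25978) = -232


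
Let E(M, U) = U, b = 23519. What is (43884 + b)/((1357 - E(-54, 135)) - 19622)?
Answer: -67403/18400 ≈ -3.6632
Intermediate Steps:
(43884 + b)/((1357 - E(-54, 135)) - 19622) = (43884 + 23519)/((1357 - 1*135) - 19622) = 67403/((1357 - 135) - 19622) = 67403/(1222 - 19622) = 67403/(-18400) = 67403*(-1/18400) = -67403/18400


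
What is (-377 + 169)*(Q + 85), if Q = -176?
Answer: 18928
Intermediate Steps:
(-377 + 169)*(Q + 85) = (-377 + 169)*(-176 + 85) = -208*(-91) = 18928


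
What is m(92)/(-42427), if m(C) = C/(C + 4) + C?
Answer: -2231/1018248 ≈ -0.0021910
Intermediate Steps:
m(C) = C + C/(4 + C) (m(C) = C/(4 + C) + C = C + C/(4 + C))
m(92)/(-42427) = (92*(5 + 92)/(4 + 92))/(-42427) = (92*97/96)*(-1/42427) = (92*(1/96)*97)*(-1/42427) = (2231/24)*(-1/42427) = -2231/1018248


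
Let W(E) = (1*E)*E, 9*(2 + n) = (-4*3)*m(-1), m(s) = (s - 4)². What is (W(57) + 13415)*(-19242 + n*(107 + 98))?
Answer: -1324054784/3 ≈ -4.4135e+8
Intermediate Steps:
m(s) = (-4 + s)²
n = -106/3 (n = -2 + ((-4*3)*(-4 - 1)²)/9 = -2 + (-12*(-5)²)/9 = -2 + (-12*25)/9 = -2 + (⅑)*(-300) = -2 - 100/3 = -106/3 ≈ -35.333)
W(E) = E² (W(E) = E*E = E²)
(W(57) + 13415)*(-19242 + n*(107 + 98)) = (57² + 13415)*(-19242 - 106*(107 + 98)/3) = (3249 + 13415)*(-19242 - 106/3*205) = 16664*(-19242 - 21730/3) = 16664*(-79456/3) = -1324054784/3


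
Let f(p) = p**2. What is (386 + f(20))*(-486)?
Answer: -381996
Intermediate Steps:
(386 + f(20))*(-486) = (386 + 20**2)*(-486) = (386 + 400)*(-486) = 786*(-486) = -381996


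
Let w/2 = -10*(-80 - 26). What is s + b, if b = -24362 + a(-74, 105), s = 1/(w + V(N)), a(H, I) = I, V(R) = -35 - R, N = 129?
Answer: -47446691/1956 ≈ -24257.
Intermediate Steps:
w = 2120 (w = 2*(-10*(-80 - 26)) = 2*(-10*(-106)) = 2*1060 = 2120)
s = 1/1956 (s = 1/(2120 + (-35 - 1*129)) = 1/(2120 + (-35 - 129)) = 1/(2120 - 164) = 1/1956 ≈ 0.00051125)
b = -24257 (b = -24362 + 105 = -24257)
s + b = 1/1956 - 24257 = -47446691/1956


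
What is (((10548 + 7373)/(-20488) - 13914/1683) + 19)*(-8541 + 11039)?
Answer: 47172468061/1915628 ≈ 24625.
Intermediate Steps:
(((10548 + 7373)/(-20488) - 13914/1683) + 19)*(-8541 + 11039) = ((17921*(-1/20488) - 13914*1/1683) + 19)*2498 = ((-17921/20488 - 1546/187) + 19)*2498 = (-35025675/3831256 + 19)*2498 = (37768189/3831256)*2498 = 47172468061/1915628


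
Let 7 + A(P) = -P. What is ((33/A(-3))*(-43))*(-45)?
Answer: -63855/4 ≈ -15964.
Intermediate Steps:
A(P) = -7 - P
((33/A(-3))*(-43))*(-45) = ((33/(-7 - 1*(-3)))*(-43))*(-45) = ((33/(-7 + 3))*(-43))*(-45) = ((33/(-4))*(-43))*(-45) = ((33*(-¼))*(-43))*(-45) = -33/4*(-43)*(-45) = (1419/4)*(-45) = -63855/4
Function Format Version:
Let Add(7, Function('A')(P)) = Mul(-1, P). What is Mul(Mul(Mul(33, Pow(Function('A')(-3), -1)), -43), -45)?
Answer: Rational(-63855, 4) ≈ -15964.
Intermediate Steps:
Function('A')(P) = Add(-7, Mul(-1, P))
Mul(Mul(Mul(33, Pow(Function('A')(-3), -1)), -43), -45) = Mul(Mul(Mul(33, Pow(Add(-7, Mul(-1, -3)), -1)), -43), -45) = Mul(Mul(Mul(33, Pow(Add(-7, 3), -1)), -43), -45) = Mul(Mul(Mul(33, Pow(-4, -1)), -43), -45) = Mul(Mul(Mul(33, Rational(-1, 4)), -43), -45) = Mul(Mul(Rational(-33, 4), -43), -45) = Mul(Rational(1419, 4), -45) = Rational(-63855, 4)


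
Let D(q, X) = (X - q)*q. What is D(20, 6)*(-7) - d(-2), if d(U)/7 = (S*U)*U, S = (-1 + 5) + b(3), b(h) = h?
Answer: 1764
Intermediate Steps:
D(q, X) = q*(X - q)
S = 7 (S = (-1 + 5) + 3 = 4 + 3 = 7)
d(U) = 49*U² (d(U) = 7*((7*U)*U) = 7*(7*U²) = 49*U²)
D(20, 6)*(-7) - d(-2) = (20*(6 - 1*20))*(-7) - 49*(-2)² = (20*(6 - 20))*(-7) - 49*4 = (20*(-14))*(-7) - 1*196 = -280*(-7) - 196 = 1960 - 196 = 1764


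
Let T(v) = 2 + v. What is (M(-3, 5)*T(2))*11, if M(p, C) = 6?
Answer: 264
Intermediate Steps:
(M(-3, 5)*T(2))*11 = (6*(2 + 2))*11 = (6*4)*11 = 24*11 = 264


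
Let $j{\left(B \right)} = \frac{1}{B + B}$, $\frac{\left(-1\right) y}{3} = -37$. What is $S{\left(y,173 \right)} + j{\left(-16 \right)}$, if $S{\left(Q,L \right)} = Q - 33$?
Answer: $\frac{2495}{32} \approx 77.969$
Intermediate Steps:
$y = 111$ ($y = \left(-3\right) \left(-37\right) = 111$)
$S{\left(Q,L \right)} = -33 + Q$ ($S{\left(Q,L \right)} = Q - 33 = -33 + Q$)
$j{\left(B \right)} = \frac{1}{2 B}$
$S{\left(y,173 \right)} + j{\left(-16 \right)} = \left(-33 + 111\right) + \frac{1}{2 \left(-16\right)} = 78 + \frac{1}{2} \left(- \frac{1}{16}\right) = 78 - \frac{1}{32} = \frac{2495}{32}$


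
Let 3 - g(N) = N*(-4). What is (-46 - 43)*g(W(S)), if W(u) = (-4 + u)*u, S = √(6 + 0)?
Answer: -2403 + 1424*√6 ≈ 1085.1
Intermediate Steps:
S = √6 ≈ 2.4495
W(u) = u*(-4 + u)
g(N) = 3 + 4*N (g(N) = 3 - N*(-4) = 3 - (-4)*N = 3 + 4*N)
(-46 - 43)*g(W(S)) = (-46 - 43)*(3 + 4*(√6*(-4 + √6))) = -89*(3 + 4*√6*(-4 + √6)) = -267 - 356*√6*(-4 + √6)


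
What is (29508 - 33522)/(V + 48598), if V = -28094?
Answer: -2007/10252 ≈ -0.19577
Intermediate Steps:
(29508 - 33522)/(V + 48598) = (29508 - 33522)/(-28094 + 48598) = -4014/20504 = -4014*1/20504 = -2007/10252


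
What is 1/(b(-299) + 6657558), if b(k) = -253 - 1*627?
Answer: 1/6656678 ≈ 1.5023e-7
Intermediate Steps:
b(k) = -880 (b(k) = -253 - 627 = -880)
1/(b(-299) + 6657558) = 1/(-880 + 6657558) = 1/6656678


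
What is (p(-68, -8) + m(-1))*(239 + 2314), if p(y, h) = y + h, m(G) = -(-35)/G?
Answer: -283383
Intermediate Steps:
m(G) = 35/G
p(y, h) = h + y
(p(-68, -8) + m(-1))*(239 + 2314) = ((-8 - 68) + 35/(-1))*(239 + 2314) = (-76 + 35*(-1))*2553 = (-76 - 35)*2553 = -111*2553 = -283383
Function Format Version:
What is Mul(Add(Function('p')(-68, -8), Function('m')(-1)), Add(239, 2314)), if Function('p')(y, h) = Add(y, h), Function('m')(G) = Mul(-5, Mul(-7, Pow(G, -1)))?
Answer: -283383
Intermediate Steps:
Function('m')(G) = Mul(35, Pow(G, -1))
Function('p')(y, h) = Add(h, y)
Mul(Add(Function('p')(-68, -8), Function('m')(-1)), Add(239, 2314)) = Mul(Add(Add(-8, -68), Mul(35, Pow(-1, -1))), Add(239, 2314)) = Mul(Add(-76, Mul(35, -1)), 2553) = Mul(Add(-76, -35), 2553) = Mul(-111, 2553) = -283383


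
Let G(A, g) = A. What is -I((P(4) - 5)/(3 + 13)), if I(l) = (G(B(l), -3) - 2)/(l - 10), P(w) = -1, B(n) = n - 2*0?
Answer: -19/83 ≈ -0.22892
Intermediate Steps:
B(n) = n (B(n) = n + 0 = n)
I(l) = (-2 + l)/(-10 + l) (I(l) = (l - 2)/(l - 10) = (-2 + l)/(-10 + l))
-I((P(4) - 5)/(3 + 13)) = -(-2 + (-1 - 5)/(3 + 13))/(-10 + (-1 - 5)/(3 + 13)) = -(-2 - 6/16)/(-10 - 6/16) = -(-2 - 6*1/16)/(-10 - 6*1/16) = -(-2 - 3/8)/(-10 - 3/8) = -(-19)/((-83/8)*8) = -(-8)*(-19)/(83*8) = -1*19/83 = -19/83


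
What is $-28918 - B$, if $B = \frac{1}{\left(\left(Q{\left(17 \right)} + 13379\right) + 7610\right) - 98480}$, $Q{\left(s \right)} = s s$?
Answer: $- \frac{2232527435}{77202} \approx -28918.0$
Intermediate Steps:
$Q{\left(s \right)} = s^{2}$
$B = - \frac{1}{77202}$ ($B = \frac{1}{\left(\left(17^{2} + 13379\right) + 7610\right) - 98480} = \frac{1}{\left(\left(289 + 13379\right) + 7610\right) - 98480} = \frac{1}{\left(13668 + 7610\right) - 98480} = \frac{1}{21278 - 98480} = \frac{1}{-77202} = - \frac{1}{77202} \approx -1.2953 \cdot 10^{-5}$)
$-28918 - B = -28918 - - \frac{1}{77202} = -28918 + \frac{1}{77202} = - \frac{2232527435}{77202}$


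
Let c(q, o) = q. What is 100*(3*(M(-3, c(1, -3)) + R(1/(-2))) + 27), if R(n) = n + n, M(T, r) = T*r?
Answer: 1500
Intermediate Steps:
R(n) = 2*n
100*(3*(M(-3, c(1, -3)) + R(1/(-2))) + 27) = 100*(3*(-3*1 + 2/(-2)) + 27) = 100*(3*(-3 + 2*(-½)) + 27) = 100*(3*(-3 - 1) + 27) = 100*(3*(-4) + 27) = 100*(-12 + 27) = 100*15 = 1500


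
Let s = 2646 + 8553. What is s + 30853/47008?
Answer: 526473445/47008 ≈ 11200.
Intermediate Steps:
s = 11199
s + 30853/47008 = 11199 + 30853/47008 = 526473445/47008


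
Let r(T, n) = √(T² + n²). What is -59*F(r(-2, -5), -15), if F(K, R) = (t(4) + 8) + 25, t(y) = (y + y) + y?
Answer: -2655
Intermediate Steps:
t(y) = 3*y (t(y) = 2*y + y = 3*y)
F(K, R) = 45 (F(K, R) = (3*4 + 8) + 25 = (12 + 8) + 25 = 20 + 25 = 45)
-59*F(r(-2, -5), -15) = -59*45 = -2655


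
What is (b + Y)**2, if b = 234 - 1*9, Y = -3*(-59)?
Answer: 161604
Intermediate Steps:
Y = 177
b = 225 (b = 234 - 9 = 225)
(b + Y)**2 = (225 + 177)**2 = 402**2 = 161604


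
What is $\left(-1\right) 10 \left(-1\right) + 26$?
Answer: $36$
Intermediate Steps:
$\left(-1\right) 10 \left(-1\right) + 26 = \left(-10\right) \left(-1\right) + 26 = 10 + 26 = 36$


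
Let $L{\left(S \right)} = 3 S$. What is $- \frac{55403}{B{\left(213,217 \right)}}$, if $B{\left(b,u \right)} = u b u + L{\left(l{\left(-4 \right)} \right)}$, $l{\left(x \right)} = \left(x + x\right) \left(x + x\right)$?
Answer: $- \frac{55403}{10030149} \approx -0.0055236$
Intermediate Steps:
$l{\left(x \right)} = 4 x^{2}$ ($l{\left(x \right)} = 2 x 2 x = 4 x^{2}$)
$B{\left(b,u \right)} = 192 + b u^{2}$ ($B{\left(b,u \right)} = u b u + 3 \cdot 4 \left(-4\right)^{2} = b u u + 3 \cdot 4 \cdot 16 = b u^{2} + 3 \cdot 64 = b u^{2} + 192 = 192 + b u^{2}$)
$- \frac{55403}{B{\left(213,217 \right)}} = - \frac{55403}{192 + 213 \cdot 217^{2}} = - \frac{55403}{192 + 213 \cdot 47089} = - \frac{55403}{192 + 10029957} = - \frac{55403}{10030149}$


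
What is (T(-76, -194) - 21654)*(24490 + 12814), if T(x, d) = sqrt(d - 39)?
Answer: -807780816 + 37304*I*sqrt(233) ≈ -8.0778e+8 + 5.6942e+5*I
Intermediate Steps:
T(x, d) = sqrt(-39 + d)
(T(-76, -194) - 21654)*(24490 + 12814) = (sqrt(-39 - 194) - 21654)*(24490 + 12814) = (sqrt(-233) - 21654)*37304 = (I*sqrt(233) - 21654)*37304 = (-21654 + I*sqrt(233))*37304 = -807780816 + 37304*I*sqrt(233)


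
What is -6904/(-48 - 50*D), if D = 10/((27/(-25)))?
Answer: -46602/2801 ≈ -16.638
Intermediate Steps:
D = -250/27 (D = 10/((27*(-1/25))) = 10/(-27/25) = 10*(-25/27) = -250/27 ≈ -9.2593)
-6904/(-48 - 50*D) = -6904/(-48 - 50*(-250/27)) = -6904/(-48 + 12500/27) = -6904/11204/27 = -6904*27/11204 = -46602/2801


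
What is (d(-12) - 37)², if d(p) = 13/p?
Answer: 208849/144 ≈ 1450.3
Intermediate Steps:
(d(-12) - 37)² = (13/(-12) - 37)² = (13*(-1/12) - 37)² = (-13/12 - 37)² = (-457/12)² = 208849/144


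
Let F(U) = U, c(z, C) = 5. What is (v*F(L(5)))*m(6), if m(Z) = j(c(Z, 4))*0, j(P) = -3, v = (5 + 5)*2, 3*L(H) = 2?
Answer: 0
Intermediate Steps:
L(H) = ⅔ (L(H) = (⅓)*2 = ⅔)
v = 20 (v = 10*2 = 20)
m(Z) = 0 (m(Z) = -3*0 = 0)
(v*F(L(5)))*m(6) = (20*(⅔))*0 = (40/3)*0 = 0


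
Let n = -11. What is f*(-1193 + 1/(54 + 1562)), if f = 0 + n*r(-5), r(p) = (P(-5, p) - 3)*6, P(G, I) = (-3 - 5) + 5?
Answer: -190860813/404 ≈ -4.7243e+5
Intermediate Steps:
P(G, I) = -3 (P(G, I) = -8 + 5 = -3)
r(p) = -36 (r(p) = (-3 - 3)*6 = -6*6 = -36)
f = 396 (f = 0 - 11*(-36) = 0 + 396 = 396)
f*(-1193 + 1/(54 + 1562)) = 396*(-1193 + 1/(54 + 1562)) = 396*(-1193 + 1/1616) = 396*(-1927887/1616) = -190860813/404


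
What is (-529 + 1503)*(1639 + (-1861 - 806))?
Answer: -1001272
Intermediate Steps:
(-529 + 1503)*(1639 + (-1861 - 806)) = 974*(1639 - 2667) = 974*(-1028) = -1001272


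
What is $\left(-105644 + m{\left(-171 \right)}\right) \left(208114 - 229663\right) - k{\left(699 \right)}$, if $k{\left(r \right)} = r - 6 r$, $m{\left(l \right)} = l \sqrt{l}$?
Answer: $2276526051 + 11054637 i \sqrt{19} \approx 2.2765 \cdot 10^{9} + 4.8186 \cdot 10^{7} i$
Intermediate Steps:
$m{\left(l \right)} = l^{\frac{3}{2}}$
$k{\left(r \right)} = - 5 r$
$\left(-105644 + m{\left(-171 \right)}\right) \left(208114 - 229663\right) - k{\left(699 \right)} = \left(-105644 + \left(-171\right)^{\frac{3}{2}}\right) \left(208114 - 229663\right) - \left(-5\right) 699 = \left(-105644 - 513 i \sqrt{19}\right) \left(-21549\right) - -3495 = \left(2276522556 + 11054637 i \sqrt{19}\right) + 3495 = 2276526051 + 11054637 i \sqrt{19}$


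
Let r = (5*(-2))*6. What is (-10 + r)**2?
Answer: 4900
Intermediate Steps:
r = -60 (r = -10*6 = -60)
(-10 + r)**2 = (-10 - 60)**2 = (-70)**2 = 4900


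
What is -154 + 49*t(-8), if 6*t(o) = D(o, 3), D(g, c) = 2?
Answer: -413/3 ≈ -137.67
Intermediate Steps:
t(o) = ⅓ (t(o) = (⅙)*2 = ⅓)
-154 + 49*t(-8) = -154 + 49*(⅓) = -154 + 49/3 = -413/3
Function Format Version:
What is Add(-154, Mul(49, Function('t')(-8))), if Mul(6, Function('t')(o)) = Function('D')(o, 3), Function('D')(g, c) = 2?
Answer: Rational(-413, 3) ≈ -137.67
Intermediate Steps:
Function('t')(o) = Rational(1, 3) (Function('t')(o) = Mul(Rational(1, 6), 2) = Rational(1, 3))
Add(-154, Mul(49, Function('t')(-8))) = Add(-154, Mul(49, Rational(1, 3))) = Add(-154, Rational(49, 3)) = Rational(-413, 3)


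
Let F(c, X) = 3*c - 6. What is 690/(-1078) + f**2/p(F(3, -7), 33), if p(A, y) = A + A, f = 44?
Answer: 520717/1617 ≈ 322.03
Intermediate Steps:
F(c, X) = -6 + 3*c
p(A, y) = 2*A
690/(-1078) + f**2/p(F(3, -7), 33) = 690/(-1078) + 44**2/((2*(-6 + 3*3))) = 690*(-1/1078) + 1936/((2*(-6 + 9))) = -345/539 + 1936/((2*3)) = -345/539 + 1936/6 = -345/539 + 1936*(1/6) = -345/539 + 968/3 = 520717/1617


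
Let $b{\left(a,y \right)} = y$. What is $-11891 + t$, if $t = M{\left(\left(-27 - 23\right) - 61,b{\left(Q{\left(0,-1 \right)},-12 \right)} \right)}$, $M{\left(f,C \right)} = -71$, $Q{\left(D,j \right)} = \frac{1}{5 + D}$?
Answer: $-11962$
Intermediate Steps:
$t = -71$
$-11891 + t = -11891 - 71 = -11962$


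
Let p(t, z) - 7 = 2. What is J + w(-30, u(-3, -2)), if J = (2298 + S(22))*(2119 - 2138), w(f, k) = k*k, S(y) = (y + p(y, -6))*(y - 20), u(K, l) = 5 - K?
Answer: -44776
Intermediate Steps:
p(t, z) = 9 (p(t, z) = 7 + 2 = 9)
S(y) = (-20 + y)*(9 + y) (S(y) = (y + 9)*(y - 20) = (9 + y)*(-20 + y) = (-20 + y)*(9 + y))
w(f, k) = k²
J = -44840 (J = (2298 + (-180 + 22² - 11*22))*(2119 - 2138) = (2298 + (-180 + 484 - 242))*(-19) = (2298 + 62)*(-19) = 2360*(-19) = -44840)
J + w(-30, u(-3, -2)) = -44840 + (5 - 1*(-3))² = -44840 + (5 + 3)² = -44840 + 8² = -44840 + 64 = -44776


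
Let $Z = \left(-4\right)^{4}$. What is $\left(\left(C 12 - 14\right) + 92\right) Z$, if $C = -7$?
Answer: $-1536$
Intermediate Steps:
$Z = 256$
$\left(\left(C 12 - 14\right) + 92\right) Z = \left(\left(\left(-7\right) 12 - 14\right) + 92\right) 256 = \left(\left(-84 - 14\right) + 92\right) 256 = \left(-98 + 92\right) 256 = \left(-6\right) 256 = -1536$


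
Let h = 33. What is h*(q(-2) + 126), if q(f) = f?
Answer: 4092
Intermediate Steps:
h*(q(-2) + 126) = 33*(-2 + 126) = 33*124 = 4092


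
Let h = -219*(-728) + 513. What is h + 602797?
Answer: 762742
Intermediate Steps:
h = 159945 (h = 159432 + 513 = 159945)
h + 602797 = 159945 + 602797 = 762742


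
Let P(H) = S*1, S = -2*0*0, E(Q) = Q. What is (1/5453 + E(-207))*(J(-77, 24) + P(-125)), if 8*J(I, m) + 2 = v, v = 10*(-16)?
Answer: 45715185/10906 ≈ 4191.8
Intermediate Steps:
v = -160
J(I, m) = -81/4 (J(I, m) = -¼ + (⅛)*(-160) = -¼ - 20 = -81/4)
S = 0 (S = 0*0 = 0)
P(H) = 0 (P(H) = 0*1 = 0)
(1/5453 + E(-207))*(J(-77, 24) + P(-125)) = (1/5453 - 207)*(-81/4 + 0) = (1/5453 - 207)*(-81/4) = -1128770/5453*(-81/4) = 45715185/10906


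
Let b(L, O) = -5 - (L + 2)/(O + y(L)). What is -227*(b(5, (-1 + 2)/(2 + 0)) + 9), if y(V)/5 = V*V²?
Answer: -1132730/1251 ≈ -905.46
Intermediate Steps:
y(V) = 5*V³ (y(V) = 5*(V*V²) = 5*V³)
b(L, O) = -5 - (2 + L)/(O + 5*L³) (b(L, O) = -5 - (L + 2)/(O + 5*L³) = -5 - (2 + L)/(O + 5*L³))
-227*(b(5, (-1 + 2)/(2 + 0)) + 9) = -227*((-2 - 1*5 - 25*5³ - 5*(-1 + 2)/(2 + 0))/((-1 + 2)/(2 + 0) + 5*5³) + 9) = -227*((-2 - 5 - 25*125 - 5/2)/(1/2 + 5*125) + 9) = -227*((-2 - 5 - 3125 - 5/2)/(1*(½) + 625) + 9) = -227*((-2 - 5 - 3125 - 5*½)/(½ + 625) + 9) = -227*((-2 - 5 - 3125 - 5/2)/(1251/2) + 9) = -227*((2/1251)*(-6269/2) + 9) = -227*(-6269/1251 + 9) = -227*4990/1251 = -1132730/1251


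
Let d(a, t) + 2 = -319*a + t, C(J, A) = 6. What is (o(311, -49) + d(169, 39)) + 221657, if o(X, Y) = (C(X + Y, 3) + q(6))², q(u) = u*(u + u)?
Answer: 173867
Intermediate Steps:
d(a, t) = -2 + t - 319*a (d(a, t) = -2 + (-319*a + t) = -2 + (t - 319*a) = -2 + t - 319*a)
q(u) = 2*u² (q(u) = u*(2*u) = 2*u²)
o(X, Y) = 6084 (o(X, Y) = (6 + 2*6²)² = (6 + 2*36)² = (6 + 72)² = 78² = 6084)
(o(311, -49) + d(169, 39)) + 221657 = (6084 + (-2 + 39 - 319*169)) + 221657 = (6084 + (-2 + 39 - 53911)) + 221657 = (6084 - 53874) + 221657 = -47790 + 221657 = 173867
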